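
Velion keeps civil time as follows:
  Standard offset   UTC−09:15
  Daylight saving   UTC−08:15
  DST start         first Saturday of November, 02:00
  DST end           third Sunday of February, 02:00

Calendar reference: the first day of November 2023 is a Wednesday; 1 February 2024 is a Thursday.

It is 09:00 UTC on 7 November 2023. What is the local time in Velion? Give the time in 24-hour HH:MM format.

1 November 2023 is a Wednesday, so the first Saturday is November 4.
1 February 2024 is a Thursday, so the first Sunday is February 4 and the third is February 18.
At the standard offset (UTC−09:15), 09:00 UTC − 9h15m = 23:45 Velion standard time (rolling into the previous day, 6 November 2023).
Daylight saving runs 4 November 2023 – 18 February 2024; the standard-time date in Velion, 6 November 2023, is inside that window, so Velion is at UTC−08:15.
09:00 UTC − 8h15m = 00:45 local.

00:45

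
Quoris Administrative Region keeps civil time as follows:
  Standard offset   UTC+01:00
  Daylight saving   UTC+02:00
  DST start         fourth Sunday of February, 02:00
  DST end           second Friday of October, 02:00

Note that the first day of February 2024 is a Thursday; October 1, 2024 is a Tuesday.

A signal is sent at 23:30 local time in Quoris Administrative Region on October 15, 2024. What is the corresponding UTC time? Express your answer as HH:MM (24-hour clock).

1 February 2024 is a Thursday, so the first Sunday is February 4 and the fourth is February 25.
1 October 2024 is a Tuesday, so the first Friday is October 4 and the second is October 11.
October 15, 2024 does not fall between 25 February and 11 October, so daylight saving is not in effect and Quoris Administrative Region is at UTC+01:00.
23:30 local − 1h = 22:30 UTC.

22:30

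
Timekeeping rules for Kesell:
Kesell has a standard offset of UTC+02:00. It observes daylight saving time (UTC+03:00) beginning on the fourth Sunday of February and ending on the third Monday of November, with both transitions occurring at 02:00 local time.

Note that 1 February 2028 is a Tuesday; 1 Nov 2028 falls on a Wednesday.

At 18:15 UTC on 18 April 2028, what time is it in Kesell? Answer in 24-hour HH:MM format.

1 February 2028 is a Tuesday, so the first Sunday is February 6 and the fourth is February 27.
1 November 2028 is a Wednesday, so the first Monday is November 6 and the third is November 20.
At the standard offset (UTC+02:00), 18:15 UTC + 2h = 20:15 Kesell standard time.
The standard-time date in Kesell, 18 April 2028, falls between 27 February and 20 November, so daylight saving is in effect and Kesell is at UTC+03:00.
18:15 UTC + 3h = 21:15 local.

21:15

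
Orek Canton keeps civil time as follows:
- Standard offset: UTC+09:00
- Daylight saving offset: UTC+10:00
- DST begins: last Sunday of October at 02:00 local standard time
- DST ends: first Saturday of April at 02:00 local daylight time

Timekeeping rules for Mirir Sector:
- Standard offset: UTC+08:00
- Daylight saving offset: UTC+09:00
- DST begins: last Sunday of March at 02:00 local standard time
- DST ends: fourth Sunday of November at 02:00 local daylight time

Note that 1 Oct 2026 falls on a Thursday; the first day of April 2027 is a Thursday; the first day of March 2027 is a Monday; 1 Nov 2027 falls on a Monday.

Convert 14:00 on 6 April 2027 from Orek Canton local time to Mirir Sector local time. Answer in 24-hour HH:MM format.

14:00

1 October 2026 is a Thursday, so Sundays fall on 4, 11, 18, 25; the last is October 25.
1 April 2027 is a Thursday, so the first Saturday is April 3.
6 April 2027 does not fall between 25 October 2026 and 3 April 2027, so daylight saving is not in effect and Orek Canton is at UTC+09:00.
14:00 Orek Canton − 9h = 05:00 UTC.
1 March 2027 is a Monday, so Sundays fall on 7, 14, 21, 28; the last is March 28.
1 November 2027 is a Monday, so the first Sunday is November 7 and the fourth is November 28.
At the standard offset (UTC+08:00), 05:00 UTC + 8h = 13:00 Mirir Sector standard time.
Daylight saving runs 28 March – 28 November; the standard-time date in Mirir Sector, 6 April 2027, is inside that window, so Mirir Sector is at UTC+09:00.
05:00 UTC + 9h = 14:00 Mirir Sector.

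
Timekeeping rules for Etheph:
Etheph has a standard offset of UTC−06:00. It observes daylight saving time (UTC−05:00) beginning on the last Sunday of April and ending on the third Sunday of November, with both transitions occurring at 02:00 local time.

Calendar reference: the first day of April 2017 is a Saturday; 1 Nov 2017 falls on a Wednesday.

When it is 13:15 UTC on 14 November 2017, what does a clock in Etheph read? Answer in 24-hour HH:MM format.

1 April 2017 is a Saturday, so Sundays fall on 2, 9, 16, 23, 30; the last is April 30.
1 November 2017 is a Wednesday, so the first Sunday is November 5 and the third is November 19.
At the standard offset (UTC−06:00), 13:15 UTC − 6h = 07:15 Etheph standard time.
The standard-time date in Etheph, 14 November 2017, falls between 30 April and 19 November, so daylight saving is in effect and Etheph is at UTC−05:00.
13:15 UTC − 5h = 08:15 local.

08:15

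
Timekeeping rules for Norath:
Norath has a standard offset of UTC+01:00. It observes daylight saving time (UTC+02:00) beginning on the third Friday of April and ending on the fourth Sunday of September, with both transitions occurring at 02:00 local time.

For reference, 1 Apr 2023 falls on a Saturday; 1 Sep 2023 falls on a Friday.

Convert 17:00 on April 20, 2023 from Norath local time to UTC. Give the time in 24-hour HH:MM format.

16:00

1 April 2023 is a Saturday, so the first Friday is April 7 and the third is April 21.
1 September 2023 is a Friday, so the first Sunday is September 3 and the fourth is September 24.
April 20, 2023 is outside the daylight-saving period (21 April – 24 September), so Norath is on standard time, UTC+01:00.
17:00 local − 1h = 16:00 UTC.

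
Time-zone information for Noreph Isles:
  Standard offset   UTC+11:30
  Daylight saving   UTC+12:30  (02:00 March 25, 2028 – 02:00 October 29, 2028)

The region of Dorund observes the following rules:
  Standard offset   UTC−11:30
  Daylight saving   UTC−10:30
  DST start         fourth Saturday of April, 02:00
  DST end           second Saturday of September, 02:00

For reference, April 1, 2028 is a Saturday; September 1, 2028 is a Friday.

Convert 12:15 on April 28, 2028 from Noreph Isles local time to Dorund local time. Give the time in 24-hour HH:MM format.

13:15

April 28, 2028 lies within the daylight-saving period (25 March – 29 October), so Noreph Isles is on daylight time, UTC+12:30.
12:15 Noreph Isles − 12h30m = 23:45 UTC (rolling into the previous day, 27 April 2028).
1 April 2028 is a Saturday, so the first Saturday is April 1 and the fourth is April 22.
1 September 2028 is a Friday, so the first Saturday is September 2 and the second is September 9.
At the standard offset (UTC−11:30), 23:45 UTC − 11h30m = 12:15 Dorund standard time.
The standard-time date in Dorund, April 27, 2028, lies within the daylight-saving period (22 April – 9 September), so Dorund is on daylight time, UTC−10:30.
23:45 UTC − 10h30m = 13:15 Dorund.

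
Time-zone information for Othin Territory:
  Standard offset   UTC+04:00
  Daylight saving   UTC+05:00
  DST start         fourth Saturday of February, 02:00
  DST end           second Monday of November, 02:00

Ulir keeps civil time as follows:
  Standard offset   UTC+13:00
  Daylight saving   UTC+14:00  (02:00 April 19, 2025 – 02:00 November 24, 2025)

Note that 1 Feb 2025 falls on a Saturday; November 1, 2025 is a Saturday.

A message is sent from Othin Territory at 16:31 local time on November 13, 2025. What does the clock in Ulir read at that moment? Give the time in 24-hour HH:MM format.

1 February 2025 is a Saturday, so the first Saturday is February 1 and the fourth is February 22.
1 November 2025 is a Saturday, so the first Monday is November 3 and the second is November 10.
Daylight saving runs 22 February – 10 November; November 13, 2025 is outside that window, so Othin Territory is on standard time at UTC+04:00.
16:31 Othin Territory − 4h = 12:31 UTC.
At the standard offset (UTC+13:00), 12:31 UTC + 13h = 01:31 Ulir standard time (rolling into the next day, 14 November 2025).
The standard-time date in Ulir, November 14, 2025, lies within the daylight-saving period (19 April – 24 November), so Ulir is on daylight time, UTC+14:00.
12:31 UTC + 14h = 02:31 Ulir (rolling into the next day, 14 November 2025).

02:31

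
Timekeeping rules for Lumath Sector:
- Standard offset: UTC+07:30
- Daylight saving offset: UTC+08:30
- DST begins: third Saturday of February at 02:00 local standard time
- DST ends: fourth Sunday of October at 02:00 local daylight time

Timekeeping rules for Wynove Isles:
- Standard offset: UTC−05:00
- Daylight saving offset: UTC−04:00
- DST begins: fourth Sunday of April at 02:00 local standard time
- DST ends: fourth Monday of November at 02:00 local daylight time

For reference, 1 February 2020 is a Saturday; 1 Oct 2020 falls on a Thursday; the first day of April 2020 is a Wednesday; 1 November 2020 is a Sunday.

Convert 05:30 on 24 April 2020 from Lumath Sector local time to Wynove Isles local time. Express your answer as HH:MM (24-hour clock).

1 February 2020 is a Saturday, so the first Saturday is February 1 and the third is February 15.
1 October 2020 is a Thursday, so the first Sunday is October 4 and the fourth is October 25.
24 April 2020 falls between 15 February and 25 October, so daylight saving is in effect and Lumath Sector is at UTC+08:30.
05:30 Lumath Sector − 8h30m = 21:00 UTC (rolling into the previous day, 23 April 2020).
1 April 2020 is a Wednesday, so the first Sunday is April 5 and the fourth is April 26.
1 November 2020 is a Sunday, so the first Monday is November 2 and the fourth is November 23.
At the standard offset (UTC−05:00), 21:00 UTC − 5h = 16:00 Wynove Isles standard time.
The standard-time date in Wynove Isles, 23 April 2020, is outside the daylight-saving period (26 April – 23 November), so Wynove Isles is on standard time, UTC−05:00.
21:00 UTC − 5h = 16:00 Wynove Isles.

16:00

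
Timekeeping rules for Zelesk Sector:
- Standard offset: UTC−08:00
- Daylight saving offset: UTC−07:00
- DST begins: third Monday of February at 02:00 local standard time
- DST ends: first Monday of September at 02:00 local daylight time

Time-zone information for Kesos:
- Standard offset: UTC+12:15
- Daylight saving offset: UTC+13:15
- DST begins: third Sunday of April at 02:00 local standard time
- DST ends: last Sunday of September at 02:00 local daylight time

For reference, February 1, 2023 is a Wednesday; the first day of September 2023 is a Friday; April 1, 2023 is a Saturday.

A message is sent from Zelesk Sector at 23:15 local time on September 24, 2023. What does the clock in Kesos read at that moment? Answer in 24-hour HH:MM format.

1 February 2023 is a Wednesday, so the first Monday is February 6 and the third is February 20.
1 September 2023 is a Friday, so the first Monday is September 4.
September 24, 2023 is outside the daylight-saving period (20 February – 4 September), so Zelesk Sector is on standard time, UTC−08:00.
23:15 Zelesk Sector + 8h = 07:15 UTC (rolling into the next day, 25 September 2023).
1 April 2023 is a Saturday, so the first Sunday is April 2 and the third is April 16.
1 September 2023 is a Friday, so Sundays fall on 3, 10, 17, 24; the last is September 24.
At the standard offset (UTC+12:15), 07:15 UTC + 12h15m = 19:30 Kesos standard time.
Daylight saving runs 16 April – 24 September; the standard-time date in Kesos, September 25, 2023, is outside that window, so Kesos is on standard time at UTC+12:15.
07:15 UTC + 12h15m = 19:30 Kesos.

19:30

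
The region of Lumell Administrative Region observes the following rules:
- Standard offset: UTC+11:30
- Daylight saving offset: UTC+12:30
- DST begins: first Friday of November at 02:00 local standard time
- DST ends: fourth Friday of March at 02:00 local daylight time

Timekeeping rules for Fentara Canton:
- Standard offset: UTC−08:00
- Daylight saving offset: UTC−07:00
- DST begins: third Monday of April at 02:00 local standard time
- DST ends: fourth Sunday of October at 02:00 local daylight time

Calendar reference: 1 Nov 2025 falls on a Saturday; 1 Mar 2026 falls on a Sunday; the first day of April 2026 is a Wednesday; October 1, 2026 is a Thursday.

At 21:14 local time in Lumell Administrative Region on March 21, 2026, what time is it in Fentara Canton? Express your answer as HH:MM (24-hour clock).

1 November 2025 is a Saturday, so the first Friday is November 7.
1 March 2026 is a Sunday, so the first Friday is March 6 and the fourth is March 27.
March 21, 2026 falls between 7 November 2025 and 27 March 2026, so daylight saving is in effect and Lumell Administrative Region is at UTC+12:30.
21:14 Lumell Administrative Region − 12h30m = 08:44 UTC.
1 April 2026 is a Wednesday, so the first Monday is April 6 and the third is April 20.
1 October 2026 is a Thursday, so the first Sunday is October 4 and the fourth is October 25.
At the standard offset (UTC−08:00), 08:44 UTC − 8h = 00:44 Fentara Canton standard time.
The standard-time date in Fentara Canton, March 21, 2026, does not fall between 20 April and 25 October, so daylight saving is not in effect and Fentara Canton is at UTC−08:00.
08:44 UTC − 8h = 00:44 Fentara Canton.

00:44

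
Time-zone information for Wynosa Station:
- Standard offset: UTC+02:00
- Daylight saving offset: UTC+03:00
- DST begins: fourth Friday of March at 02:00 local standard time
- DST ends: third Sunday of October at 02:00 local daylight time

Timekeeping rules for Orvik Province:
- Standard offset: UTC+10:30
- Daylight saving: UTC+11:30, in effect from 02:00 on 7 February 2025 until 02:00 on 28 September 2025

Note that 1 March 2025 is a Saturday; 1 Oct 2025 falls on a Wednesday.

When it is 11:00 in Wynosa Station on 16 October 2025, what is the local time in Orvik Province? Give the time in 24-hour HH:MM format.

1 March 2025 is a Saturday, so the first Friday is March 7 and the fourth is March 28.
1 October 2025 is a Wednesday, so the first Sunday is October 5 and the third is October 19.
16 October 2025 lies within the daylight-saving period (28 March – 19 October), so Wynosa Station is on daylight time, UTC+03:00.
11:00 Wynosa Station − 3h = 08:00 UTC.
At the standard offset (UTC+10:30), 08:00 UTC + 10h30m = 18:30 Orvik Province standard time.
The standard-time date in Orvik Province, 16 October 2025, is outside the daylight-saving period (7 February – 28 September), so Orvik Province is on standard time, UTC+10:30.
08:00 UTC + 10h30m = 18:30 Orvik Province.

18:30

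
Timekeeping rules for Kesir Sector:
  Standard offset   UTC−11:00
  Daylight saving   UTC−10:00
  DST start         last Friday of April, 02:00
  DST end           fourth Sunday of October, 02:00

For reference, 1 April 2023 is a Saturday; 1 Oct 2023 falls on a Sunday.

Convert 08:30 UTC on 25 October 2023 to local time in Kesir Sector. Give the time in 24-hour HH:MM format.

1 April 2023 is a Saturday, so Fridays fall on 7, 14, 21, 28; the last is April 28.
1 October 2023 is a Sunday, so the first Sunday is October 1 and the fourth is October 22.
At the standard offset (UTC−11:00), 08:30 UTC − 11h = 21:30 Kesir Sector standard time (rolling into the previous day, 24 October 2023).
The standard-time date in Kesir Sector, 24 October 2023, is outside the daylight-saving period (28 April – 22 October), so Kesir Sector is on standard time, UTC−11:00.
08:30 UTC − 11h = 21:30 local (rolling into the previous day, 24 October 2023).

21:30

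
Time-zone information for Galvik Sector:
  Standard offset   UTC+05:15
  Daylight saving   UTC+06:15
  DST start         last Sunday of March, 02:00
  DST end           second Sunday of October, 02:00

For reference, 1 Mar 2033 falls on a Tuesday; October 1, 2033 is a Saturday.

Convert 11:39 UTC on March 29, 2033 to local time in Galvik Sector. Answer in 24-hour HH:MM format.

17:54

1 March 2033 is a Tuesday, so Sundays fall on 6, 13, 20, 27; the last is March 27.
1 October 2033 is a Saturday, so the first Sunday is October 2 and the second is October 9.
At the standard offset (UTC+05:15), 11:39 UTC + 5h15m = 16:54 Galvik Sector standard time.
Daylight saving runs 27 March – 9 October; the standard-time date in Galvik Sector, March 29, 2033, is inside that window, so Galvik Sector is at UTC+06:15.
11:39 UTC + 6h15m = 17:54 local.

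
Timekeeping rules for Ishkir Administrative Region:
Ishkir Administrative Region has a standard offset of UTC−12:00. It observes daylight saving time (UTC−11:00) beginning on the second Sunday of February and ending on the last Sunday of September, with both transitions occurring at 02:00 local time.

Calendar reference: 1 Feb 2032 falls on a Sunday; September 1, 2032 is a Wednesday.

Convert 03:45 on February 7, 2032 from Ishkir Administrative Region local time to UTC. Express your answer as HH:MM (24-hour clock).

15:45

1 February 2032 is a Sunday, so the first Sunday is February 1 and the second is February 8.
1 September 2032 is a Wednesday, so Sundays fall on 5, 12, 19, 26; the last is September 26.
February 7, 2032 is outside the daylight-saving period (8 February – 26 September), so Ishkir Administrative Region is on standard time, UTC−12:00.
03:45 local + 12h = 15:45 UTC.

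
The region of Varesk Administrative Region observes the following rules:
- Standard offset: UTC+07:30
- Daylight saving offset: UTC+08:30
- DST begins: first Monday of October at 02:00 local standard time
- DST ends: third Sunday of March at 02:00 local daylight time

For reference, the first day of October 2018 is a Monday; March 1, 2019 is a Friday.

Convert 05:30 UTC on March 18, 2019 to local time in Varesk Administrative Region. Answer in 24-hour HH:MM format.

1 October 2018 is a Monday, so the first Monday is October 1.
1 March 2019 is a Friday, so the first Sunday is March 3 and the third is March 17.
At the standard offset (UTC+07:30), 05:30 UTC + 7h30m = 13:00 Varesk Administrative Region standard time.
The standard-time date in Varesk Administrative Region, March 18, 2019, is outside the daylight-saving period (1 October 2018 – 17 March 2019), so Varesk Administrative Region is on standard time, UTC+07:30.
05:30 UTC + 7h30m = 13:00 local.

13:00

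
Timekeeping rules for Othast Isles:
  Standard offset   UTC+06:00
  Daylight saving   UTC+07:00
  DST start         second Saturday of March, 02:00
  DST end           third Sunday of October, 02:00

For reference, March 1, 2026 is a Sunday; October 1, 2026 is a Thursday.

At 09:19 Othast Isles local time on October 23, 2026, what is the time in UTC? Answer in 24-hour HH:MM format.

1 March 2026 is a Sunday, so the first Saturday is March 7 and the second is March 14.
1 October 2026 is a Thursday, so the first Sunday is October 4 and the third is October 18.
October 23, 2026 does not fall between 14 March and 18 October, so daylight saving is not in effect and Othast Isles is at UTC+06:00.
09:19 local − 6h = 03:19 UTC.

03:19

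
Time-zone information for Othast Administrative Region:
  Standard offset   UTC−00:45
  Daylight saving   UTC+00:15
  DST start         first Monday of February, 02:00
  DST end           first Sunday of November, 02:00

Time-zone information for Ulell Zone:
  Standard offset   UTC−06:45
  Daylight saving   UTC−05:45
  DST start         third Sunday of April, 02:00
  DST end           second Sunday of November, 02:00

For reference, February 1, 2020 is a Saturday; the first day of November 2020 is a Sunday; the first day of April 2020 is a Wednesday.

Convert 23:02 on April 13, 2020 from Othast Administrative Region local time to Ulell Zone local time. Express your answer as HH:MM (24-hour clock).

16:02

1 February 2020 is a Saturday, so the first Monday is February 3.
1 November 2020 is a Sunday, so the first Sunday is November 1.
April 13, 2020 falls between 3 February and 1 November, so daylight saving is in effect and Othast Administrative Region is at UTC+00:15.
23:02 Othast Administrative Region − 0h15m = 22:47 UTC.
1 April 2020 is a Wednesday, so the first Sunday is April 5 and the third is April 19.
1 November 2020 is a Sunday, so the first Sunday is November 1 and the second is November 8.
At the standard offset (UTC−06:45), 22:47 UTC − 6h45m = 16:02 Ulell Zone standard time.
The standard-time date in Ulell Zone, April 13, 2020, does not fall between 19 April and 8 November, so daylight saving is not in effect and Ulell Zone is at UTC−06:45.
22:47 UTC − 6h45m = 16:02 Ulell Zone.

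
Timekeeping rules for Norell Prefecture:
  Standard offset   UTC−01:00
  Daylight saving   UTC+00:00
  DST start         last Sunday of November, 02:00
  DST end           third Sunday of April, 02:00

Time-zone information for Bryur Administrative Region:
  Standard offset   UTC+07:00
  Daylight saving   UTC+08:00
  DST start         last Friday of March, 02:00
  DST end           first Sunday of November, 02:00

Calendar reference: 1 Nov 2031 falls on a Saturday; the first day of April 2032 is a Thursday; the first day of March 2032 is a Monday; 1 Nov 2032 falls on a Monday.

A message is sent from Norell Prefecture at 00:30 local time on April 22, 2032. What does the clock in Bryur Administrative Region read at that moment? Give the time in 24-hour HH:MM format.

09:30

1 November 2031 is a Saturday, so Sundays fall on 2, 9, 16, 23, 30; the last is November 30.
1 April 2032 is a Thursday, so the first Sunday is April 4 and the third is April 18.
April 22, 2032 is outside the daylight-saving period (30 November 2031 – 18 April 2032), so Norell Prefecture is on standard time, UTC−01:00.
00:30 Norell Prefecture + 1h = 01:30 UTC.
1 March 2032 is a Monday, so Fridays fall on 5, 12, 19, 26; the last is March 26.
1 November 2032 is a Monday, so the first Sunday is November 7.
At the standard offset (UTC+07:00), 01:30 UTC + 7h = 08:30 Bryur Administrative Region standard time.
Daylight saving runs 26 March – 7 November; the standard-time date in Bryur Administrative Region, April 22, 2032, is inside that window, so Bryur Administrative Region is at UTC+08:00.
01:30 UTC + 8h = 09:30 Bryur Administrative Region.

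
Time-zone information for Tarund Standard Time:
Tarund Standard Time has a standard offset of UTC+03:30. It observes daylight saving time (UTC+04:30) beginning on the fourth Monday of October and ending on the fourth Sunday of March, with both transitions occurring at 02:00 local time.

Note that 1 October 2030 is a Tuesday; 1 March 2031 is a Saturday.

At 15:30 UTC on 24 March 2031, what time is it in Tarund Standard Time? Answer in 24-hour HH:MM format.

1 October 2030 is a Tuesday, so the first Monday is October 7 and the fourth is October 28.
1 March 2031 is a Saturday, so the first Sunday is March 2 and the fourth is March 23.
At the standard offset (UTC+03:30), 15:30 UTC + 3h30m = 19:00 Tarund Standard Time standard time.
Daylight saving runs 28 October 2030 – 23 March 2031; the standard-time date in Tarund Standard Time, 24 March 2031, is outside that window, so Tarund Standard Time is on standard time at UTC+03:30.
15:30 UTC + 3h30m = 19:00 local.

19:00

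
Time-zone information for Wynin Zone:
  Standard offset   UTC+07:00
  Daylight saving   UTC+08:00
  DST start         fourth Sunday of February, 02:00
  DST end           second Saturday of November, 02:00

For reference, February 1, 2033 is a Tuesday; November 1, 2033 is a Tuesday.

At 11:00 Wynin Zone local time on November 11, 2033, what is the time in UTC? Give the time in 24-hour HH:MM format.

03:00

1 February 2033 is a Tuesday, so the first Sunday is February 6 and the fourth is February 27.
1 November 2033 is a Tuesday, so the first Saturday is November 5 and the second is November 12.
November 11, 2033 lies within the daylight-saving period (27 February – 12 November), so Wynin Zone is on daylight time, UTC+08:00.
11:00 local − 8h = 03:00 UTC.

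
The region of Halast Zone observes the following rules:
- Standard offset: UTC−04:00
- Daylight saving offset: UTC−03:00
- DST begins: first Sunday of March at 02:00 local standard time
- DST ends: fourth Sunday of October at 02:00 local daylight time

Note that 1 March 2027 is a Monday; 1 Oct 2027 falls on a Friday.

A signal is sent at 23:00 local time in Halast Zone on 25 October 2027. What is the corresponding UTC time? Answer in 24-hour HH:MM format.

03:00

1 March 2027 is a Monday, so the first Sunday is March 7.
1 October 2027 is a Friday, so the first Sunday is October 3 and the fourth is October 24.
25 October 2027 does not fall between 7 March and 24 October, so daylight saving is not in effect and Halast Zone is at UTC−04:00.
23:00 local + 4h = 03:00 UTC (rolling into the next day, 26 October 2027).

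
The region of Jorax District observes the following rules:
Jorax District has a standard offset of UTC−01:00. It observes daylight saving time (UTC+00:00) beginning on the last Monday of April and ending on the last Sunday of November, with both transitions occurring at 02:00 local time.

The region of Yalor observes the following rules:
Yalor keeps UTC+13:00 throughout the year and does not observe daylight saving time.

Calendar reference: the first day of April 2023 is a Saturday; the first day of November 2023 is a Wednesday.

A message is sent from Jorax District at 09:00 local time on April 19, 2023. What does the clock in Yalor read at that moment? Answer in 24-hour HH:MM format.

1 April 2023 is a Saturday, so Mondays fall on 3, 10, 17, 24; the last is April 24.
1 November 2023 is a Wednesday, so Sundays fall on 5, 12, 19, 26; the last is November 26.
April 19, 2023 is outside the daylight-saving period (24 April – 26 November), so Jorax District is on standard time, UTC−01:00.
09:00 Jorax District + 1h = 10:00 UTC.
Yalor stays on UTC+13:00 all year.
10:00 UTC + 13h = 23:00 Yalor.

23:00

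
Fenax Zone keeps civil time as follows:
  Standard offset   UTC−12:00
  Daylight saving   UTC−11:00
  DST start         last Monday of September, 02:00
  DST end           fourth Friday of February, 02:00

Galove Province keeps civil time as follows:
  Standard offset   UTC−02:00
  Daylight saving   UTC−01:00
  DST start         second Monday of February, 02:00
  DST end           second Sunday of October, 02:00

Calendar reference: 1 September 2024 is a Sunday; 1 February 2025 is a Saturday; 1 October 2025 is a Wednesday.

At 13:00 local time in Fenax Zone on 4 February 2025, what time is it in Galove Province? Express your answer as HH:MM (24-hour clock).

22:00

1 September 2024 is a Sunday, so Mondays fall on 2, 9, 16, 23, 30; the last is September 30.
1 February 2025 is a Saturday, so the first Friday is February 7 and the fourth is February 28.
4 February 2025 lies within the daylight-saving period (30 September 2024 – 28 February 2025), so Fenax Zone is on daylight time, UTC−11:00.
13:00 Fenax Zone + 11h = 00:00 UTC (rolling into the next day, 5 February 2025).
1 February 2025 is a Saturday, so the first Monday is February 3 and the second is February 10.
1 October 2025 is a Wednesday, so the first Sunday is October 5 and the second is October 12.
At the standard offset (UTC−02:00), 00:00 UTC − 2h = 22:00 Galove Province standard time (rolling into the previous day, 4 February 2025).
The standard-time date in Galove Province, 4 February 2025, does not fall between 10 February and 12 October, so daylight saving is not in effect and Galove Province is at UTC−02:00.
00:00 UTC − 2h = 22:00 Galove Province (rolling into the previous day, 4 February 2025).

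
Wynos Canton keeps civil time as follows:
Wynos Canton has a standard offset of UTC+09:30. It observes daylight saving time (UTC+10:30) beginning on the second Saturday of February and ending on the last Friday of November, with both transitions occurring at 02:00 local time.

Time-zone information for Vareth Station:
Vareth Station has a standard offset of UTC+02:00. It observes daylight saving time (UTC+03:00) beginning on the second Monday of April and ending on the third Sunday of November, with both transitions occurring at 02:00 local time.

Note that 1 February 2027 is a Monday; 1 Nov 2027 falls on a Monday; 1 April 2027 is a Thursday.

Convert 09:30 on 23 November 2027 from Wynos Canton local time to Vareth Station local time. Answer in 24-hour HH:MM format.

1 February 2027 is a Monday, so the first Saturday is February 6 and the second is February 13.
1 November 2027 is a Monday, so Fridays fall on 5, 12, 19, 26; the last is November 26.
23 November 2027 lies within the daylight-saving period (13 February – 26 November), so Wynos Canton is on daylight time, UTC+10:30.
09:30 Wynos Canton − 10h30m = 23:00 UTC (rolling into the previous day, 22 November 2027).
1 April 2027 is a Thursday, so the first Monday is April 5 and the second is April 12.
1 November 2027 is a Monday, so the first Sunday is November 7 and the third is November 21.
At the standard offset (UTC+02:00), 23:00 UTC + 2h = 01:00 Vareth Station standard time (rolling into the next day, 23 November 2027).
The standard-time date in Vareth Station, 23 November 2027, does not fall between 12 April and 21 November, so daylight saving is not in effect and Vareth Station is at UTC+02:00.
23:00 UTC + 2h = 01:00 Vareth Station (rolling into the next day, 23 November 2027).

01:00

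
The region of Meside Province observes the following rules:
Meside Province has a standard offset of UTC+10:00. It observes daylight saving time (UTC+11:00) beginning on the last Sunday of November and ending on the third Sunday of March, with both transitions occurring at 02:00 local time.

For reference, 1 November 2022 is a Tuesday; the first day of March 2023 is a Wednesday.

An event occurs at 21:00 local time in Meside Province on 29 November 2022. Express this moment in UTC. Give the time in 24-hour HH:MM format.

10:00

1 November 2022 is a Tuesday, so Sundays fall on 6, 13, 20, 27; the last is November 27.
1 March 2023 is a Wednesday, so the first Sunday is March 5 and the third is March 19.
29 November 2022 lies within the daylight-saving period (27 November 2022 – 19 March 2023), so Meside Province is on daylight time, UTC+11:00.
21:00 local − 11h = 10:00 UTC.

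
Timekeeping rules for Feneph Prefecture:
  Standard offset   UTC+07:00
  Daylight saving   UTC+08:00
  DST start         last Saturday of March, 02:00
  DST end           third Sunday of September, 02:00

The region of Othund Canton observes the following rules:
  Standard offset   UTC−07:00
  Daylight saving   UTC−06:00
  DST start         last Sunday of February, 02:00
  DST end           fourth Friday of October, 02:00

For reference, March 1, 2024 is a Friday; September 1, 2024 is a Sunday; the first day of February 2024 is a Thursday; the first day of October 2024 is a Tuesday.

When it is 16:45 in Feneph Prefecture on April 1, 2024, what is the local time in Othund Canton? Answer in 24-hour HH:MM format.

02:45

1 March 2024 is a Friday, so Saturdays fall on 2, 9, 16, 23, 30; the last is March 30.
1 September 2024 is a Sunday, so the first Sunday is September 1 and the third is September 15.
April 1, 2024 lies within the daylight-saving period (30 March – 15 September), so Feneph Prefecture is on daylight time, UTC+08:00.
16:45 Feneph Prefecture − 8h = 08:45 UTC.
1 February 2024 is a Thursday, so Sundays fall on 4, 11, 18, 25; the last is February 25.
1 October 2024 is a Tuesday, so the first Friday is October 4 and the fourth is October 25.
At the standard offset (UTC−07:00), 08:45 UTC − 7h = 01:45 Othund Canton standard time.
Daylight saving runs 25 February – 25 October; the standard-time date in Othund Canton, April 1, 2024, is inside that window, so Othund Canton is at UTC−06:00.
08:45 UTC − 6h = 02:45 Othund Canton.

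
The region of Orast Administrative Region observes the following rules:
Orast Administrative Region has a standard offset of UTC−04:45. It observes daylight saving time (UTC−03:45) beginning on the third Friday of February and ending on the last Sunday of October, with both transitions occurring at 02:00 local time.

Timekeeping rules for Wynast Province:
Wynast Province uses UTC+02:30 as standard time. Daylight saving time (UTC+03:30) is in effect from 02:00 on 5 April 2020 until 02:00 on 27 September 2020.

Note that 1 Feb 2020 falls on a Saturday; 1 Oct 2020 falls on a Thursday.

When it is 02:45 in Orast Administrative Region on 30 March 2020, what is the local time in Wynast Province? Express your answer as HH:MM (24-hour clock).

1 February 2020 is a Saturday, so the first Friday is February 7 and the third is February 21.
1 October 2020 is a Thursday, so Sundays fall on 4, 11, 18, 25; the last is October 25.
30 March 2020 falls between 21 February and 25 October, so daylight saving is in effect and Orast Administrative Region is at UTC−03:45.
02:45 Orast Administrative Region + 3h45m = 06:30 UTC.
At the standard offset (UTC+02:30), 06:30 UTC + 2h30m = 09:00 Wynast Province standard time.
The standard-time date in Wynast Province, 30 March 2020, does not fall between 5 April and 27 September, so daylight saving is not in effect and Wynast Province is at UTC+02:30.
06:30 UTC + 2h30m = 09:00 Wynast Province.

09:00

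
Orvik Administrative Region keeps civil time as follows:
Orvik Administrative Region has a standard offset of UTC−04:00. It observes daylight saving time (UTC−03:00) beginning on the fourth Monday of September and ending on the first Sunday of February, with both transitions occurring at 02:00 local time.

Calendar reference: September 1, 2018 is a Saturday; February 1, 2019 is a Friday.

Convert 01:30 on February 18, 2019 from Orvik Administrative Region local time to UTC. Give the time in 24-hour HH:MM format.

1 September 2018 is a Saturday, so the first Monday is September 3 and the fourth is September 24.
1 February 2019 is a Friday, so the first Sunday is February 3.
February 18, 2019 does not fall between 24 September 2018 and 3 February 2019, so daylight saving is not in effect and Orvik Administrative Region is at UTC−04:00.
01:30 local + 4h = 05:30 UTC.

05:30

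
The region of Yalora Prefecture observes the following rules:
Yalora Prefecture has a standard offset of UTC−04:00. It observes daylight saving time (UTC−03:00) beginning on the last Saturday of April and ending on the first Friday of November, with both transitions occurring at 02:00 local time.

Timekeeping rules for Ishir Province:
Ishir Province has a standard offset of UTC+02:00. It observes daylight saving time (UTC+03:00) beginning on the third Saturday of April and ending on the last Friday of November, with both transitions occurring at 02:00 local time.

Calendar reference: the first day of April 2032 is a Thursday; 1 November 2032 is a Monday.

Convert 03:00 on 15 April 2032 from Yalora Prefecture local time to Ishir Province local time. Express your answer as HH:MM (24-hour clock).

09:00

1 April 2032 is a Thursday, so Saturdays fall on 3, 10, 17, 24; the last is April 24.
1 November 2032 is a Monday, so the first Friday is November 5.
15 April 2032 does not fall between 24 April and 5 November, so daylight saving is not in effect and Yalora Prefecture is at UTC−04:00.
03:00 Yalora Prefecture + 4h = 07:00 UTC.
1 April 2032 is a Thursday, so the first Saturday is April 3 and the third is April 17.
1 November 2032 is a Monday, so Fridays fall on 5, 12, 19, 26; the last is November 26.
At the standard offset (UTC+02:00), 07:00 UTC + 2h = 09:00 Ishir Province standard time.
The standard-time date in Ishir Province, 15 April 2032, does not fall between 17 April and 26 November, so daylight saving is not in effect and Ishir Province is at UTC+02:00.
07:00 UTC + 2h = 09:00 Ishir Province.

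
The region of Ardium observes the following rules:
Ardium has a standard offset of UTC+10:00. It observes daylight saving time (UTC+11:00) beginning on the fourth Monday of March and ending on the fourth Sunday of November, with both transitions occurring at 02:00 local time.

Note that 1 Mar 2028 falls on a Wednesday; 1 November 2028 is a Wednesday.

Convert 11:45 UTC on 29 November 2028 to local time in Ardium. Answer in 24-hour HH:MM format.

21:45

1 March 2028 is a Wednesday, so the first Monday is March 6 and the fourth is March 27.
1 November 2028 is a Wednesday, so the first Sunday is November 5 and the fourth is November 26.
At the standard offset (UTC+10:00), 11:45 UTC + 10h = 21:45 Ardium standard time.
The standard-time date in Ardium, 29 November 2028, is outside the daylight-saving period (27 March – 26 November), so Ardium is on standard time, UTC+10:00.
11:45 UTC + 10h = 21:45 local.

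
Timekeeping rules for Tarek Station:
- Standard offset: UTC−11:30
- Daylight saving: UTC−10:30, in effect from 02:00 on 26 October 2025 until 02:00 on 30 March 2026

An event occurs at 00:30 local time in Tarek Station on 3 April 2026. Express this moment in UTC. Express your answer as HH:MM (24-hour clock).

3 April 2026 does not fall between 26 October 2025 and 30 March 2026, so daylight saving is not in effect and Tarek Station is at UTC−11:30.
00:30 local + 11h30m = 12:00 UTC.

12:00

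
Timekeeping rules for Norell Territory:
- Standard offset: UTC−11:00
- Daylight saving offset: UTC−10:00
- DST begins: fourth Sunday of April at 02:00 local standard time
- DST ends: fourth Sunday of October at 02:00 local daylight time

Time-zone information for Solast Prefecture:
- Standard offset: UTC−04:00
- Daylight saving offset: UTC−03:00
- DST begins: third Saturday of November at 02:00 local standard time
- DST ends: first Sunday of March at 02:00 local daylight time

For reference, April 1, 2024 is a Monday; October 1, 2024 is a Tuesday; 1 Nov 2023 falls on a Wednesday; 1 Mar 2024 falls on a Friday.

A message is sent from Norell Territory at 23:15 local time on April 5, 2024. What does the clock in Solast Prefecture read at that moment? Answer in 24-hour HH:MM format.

1 April 2024 is a Monday, so the first Sunday is April 7 and the fourth is April 28.
1 October 2024 is a Tuesday, so the first Sunday is October 6 and the fourth is October 27.
April 5, 2024 is outside the daylight-saving period (28 April – 27 October), so Norell Territory is on standard time, UTC−11:00.
23:15 Norell Territory + 11h = 10:15 UTC (rolling into the next day, 6 April 2024).
1 November 2023 is a Wednesday, so the first Saturday is November 4 and the third is November 18.
1 March 2024 is a Friday, so the first Sunday is March 3.
At the standard offset (UTC−04:00), 10:15 UTC − 4h = 06:15 Solast Prefecture standard time.
The standard-time date in Solast Prefecture, April 6, 2024, is outside the daylight-saving period (18 November 2023 – 3 March 2024), so Solast Prefecture is on standard time, UTC−04:00.
10:15 UTC − 4h = 06:15 Solast Prefecture.

06:15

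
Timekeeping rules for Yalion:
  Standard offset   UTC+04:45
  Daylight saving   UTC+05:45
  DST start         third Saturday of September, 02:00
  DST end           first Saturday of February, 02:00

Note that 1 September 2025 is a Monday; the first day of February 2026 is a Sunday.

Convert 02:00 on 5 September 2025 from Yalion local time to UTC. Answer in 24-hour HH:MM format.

1 September 2025 is a Monday, so the first Saturday is September 6 and the third is September 20.
1 February 2026 is a Sunday, so the first Saturday is February 7.
Daylight saving runs 20 September 2025 – 7 February 2026; 5 September 2025 is outside that window, so Yalion is on standard time at UTC+04:45.
02:00 local − 4h45m = 21:15 UTC (rolling into the previous day, 4 September 2025).

21:15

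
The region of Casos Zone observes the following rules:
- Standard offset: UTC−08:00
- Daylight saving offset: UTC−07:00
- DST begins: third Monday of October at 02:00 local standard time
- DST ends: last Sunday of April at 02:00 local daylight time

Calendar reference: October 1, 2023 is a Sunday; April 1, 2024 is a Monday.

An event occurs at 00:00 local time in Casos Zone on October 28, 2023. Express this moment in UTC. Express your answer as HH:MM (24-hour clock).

1 October 2023 is a Sunday, so the first Monday is October 2 and the third is October 16.
1 April 2024 is a Monday, so Sundays fall on 7, 14, 21, 28; the last is April 28.
October 28, 2023 lies within the daylight-saving period (16 October 2023 – 28 April 2024), so Casos Zone is on daylight time, UTC−07:00.
00:00 local + 7h = 07:00 UTC.

07:00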